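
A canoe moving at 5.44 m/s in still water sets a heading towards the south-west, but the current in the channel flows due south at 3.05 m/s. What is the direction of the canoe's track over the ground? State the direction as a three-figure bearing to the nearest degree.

Taking east as x and north as y: velocity relative to the water = (-3.847, -3.847) m/s; the water relative to ground = (0.000, -3.050) m/s.
Velocity relative to ground = (-3.847, -3.847) + (0.000, -3.050) = (-3.847, -6.897) m/s.
Bearing = atan2(-3.85, -6.90) = 209.15° clockwise from north.

209°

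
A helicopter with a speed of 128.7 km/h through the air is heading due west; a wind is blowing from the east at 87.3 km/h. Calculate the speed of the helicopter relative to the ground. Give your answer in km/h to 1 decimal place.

Taking east as x and north as y: velocity relative to the air = (-128.700, 0.000) km/h; the air relative to ground = (-87.300, 0.000) km/h.
Velocity relative to ground = (-128.700, 0.000) + (-87.300, 0.000) = (-216.000, 0.000) km/h.
Speed = |(-216.000, 0.000)| = 216.000 km/h.

216.0 km/h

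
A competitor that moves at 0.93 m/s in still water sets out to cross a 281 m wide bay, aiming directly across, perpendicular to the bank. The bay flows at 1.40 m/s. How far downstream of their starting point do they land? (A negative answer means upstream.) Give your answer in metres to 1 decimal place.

423.0 m

Perpendicular speed = 0.930 m/s; crossing time = 281 / 0.930 = 302.151 s.
Net downstream speed = 1.400 m/s.
Drift = 1.400 × 302.151 = 423.011 m (downstream).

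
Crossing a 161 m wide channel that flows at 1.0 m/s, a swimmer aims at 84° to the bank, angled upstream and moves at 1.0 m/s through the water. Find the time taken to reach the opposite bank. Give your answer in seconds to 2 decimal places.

161.89 s

The component of the swimmer's velocity perpendicular to the bank is 1.0 × sin 84° = 0.995 m/s.
Only the cross-stream component determines the crossing time; the current contributes nothing perpendicular to the bank.
Time = 161 / 0.995 = 161.887 s.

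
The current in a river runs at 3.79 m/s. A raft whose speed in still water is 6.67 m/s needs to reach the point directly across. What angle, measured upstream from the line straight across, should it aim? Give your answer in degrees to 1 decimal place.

34.6°

To cancel the current, the upstream component of the raft's velocity must equal the flow: 6.67 sin θ = 3.79.
sin θ = 3.79 / 6.67 = 0.5682.
θ = arcsin(0.5682) = 34.626°.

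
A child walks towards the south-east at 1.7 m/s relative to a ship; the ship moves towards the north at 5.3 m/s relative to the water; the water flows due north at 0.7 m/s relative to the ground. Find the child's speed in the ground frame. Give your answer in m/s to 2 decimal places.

4.95 m/s

In east/north components (m/s): child relative to ship = (1.202, -1.202); ship relative to water = (0.000, 5.300); water relative to ground = (0.000, 0.700).
Sum = (1.202, 4.798) m/s.
Speed = |(1.202, 4.798)| = 4.946 m/s.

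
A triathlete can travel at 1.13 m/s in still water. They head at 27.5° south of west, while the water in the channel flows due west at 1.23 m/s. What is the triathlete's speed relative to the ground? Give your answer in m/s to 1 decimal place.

2.3 m/s

Taking east as x and north as y: velocity relative to the water = (-1.002, -0.522) m/s; the water relative to ground = (-1.230, 0.000) m/s.
Velocity relative to ground = (-1.002, -0.522) + (-1.230, 0.000) = (-2.232, -0.522) m/s.
Speed = |(-2.232, -0.522)| = 2.292 m/s.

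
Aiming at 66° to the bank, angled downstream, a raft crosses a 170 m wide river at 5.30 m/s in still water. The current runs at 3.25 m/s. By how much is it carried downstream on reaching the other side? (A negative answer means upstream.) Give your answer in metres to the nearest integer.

Perpendicular speed = 4.842 m/s; crossing time = 170 / 4.842 = 35.111 s.
Net downstream speed = 5.406 m/s.
Drift = 5.406 × 35.111 = 189.800 m (downstream).

190 m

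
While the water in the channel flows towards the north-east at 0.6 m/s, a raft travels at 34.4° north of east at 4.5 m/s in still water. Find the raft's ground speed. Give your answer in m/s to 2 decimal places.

Taking east as x and north as y: velocity relative to the water = (3.713, 2.542) m/s; the water relative to ground = (0.424, 0.424) m/s.
Velocity relative to ground = (3.713, 2.542) + (0.424, 0.424) = (4.137, 2.967) m/s.
Speed = |(4.137, 2.967)| = 5.091 m/s.

5.09 m/s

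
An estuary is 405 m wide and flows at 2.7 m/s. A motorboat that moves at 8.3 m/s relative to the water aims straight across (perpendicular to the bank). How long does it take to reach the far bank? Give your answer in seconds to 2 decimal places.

The component of the motorboat's velocity perpendicular to the bank is 8.3 m/s.
Only the cross-stream component determines the crossing time; the current contributes nothing perpendicular to the bank.
Time = 405 / 8.300 = 48.795 s.

48.80 s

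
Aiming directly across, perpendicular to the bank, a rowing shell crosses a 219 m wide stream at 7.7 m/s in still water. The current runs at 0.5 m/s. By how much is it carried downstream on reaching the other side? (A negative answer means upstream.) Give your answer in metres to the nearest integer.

14 m

Perpendicular speed = 7.700 m/s; crossing time = 219 / 7.700 = 28.442 s.
Net downstream speed = 0.500 m/s.
Drift = 0.500 × 28.442 = 14.221 m (downstream).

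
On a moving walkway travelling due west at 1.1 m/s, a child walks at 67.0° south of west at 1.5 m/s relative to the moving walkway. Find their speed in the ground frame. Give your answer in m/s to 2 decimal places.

Taking east as x and north as y: moving walkway velocity = (-1.100, 0.000) m/s; child velocity relative to moving walkway = (-0.586, -1.381) m/s.
Velocity relative to ground = (-1.100, 0.000) + (-0.586, -1.381) = (-1.686, -1.381) m/s.
Speed = |(-1.686, -1.381)| = 2.179 m/s.

2.18 m/s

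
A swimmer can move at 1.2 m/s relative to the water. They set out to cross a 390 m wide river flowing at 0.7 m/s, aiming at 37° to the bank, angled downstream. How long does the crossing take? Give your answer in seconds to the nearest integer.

The component of the swimmer's velocity perpendicular to the bank is 1.2 × sin 37° = 0.722 m/s.
The current is parallel to the bank, so it does not affect the crossing time.
Time = 390 / 0.722 = 540.033 s.

540 s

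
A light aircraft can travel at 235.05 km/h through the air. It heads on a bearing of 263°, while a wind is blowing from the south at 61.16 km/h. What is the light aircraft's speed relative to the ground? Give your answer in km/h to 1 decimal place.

Taking east as x and north as y: velocity relative to the air = (-233.298, -28.645) km/h; the air relative to ground = (0.000, 61.160) km/h.
Velocity relative to ground = (-233.298, -28.645) + (0.000, 61.160) = (-233.298, 32.515) km/h.
Speed = |(-233.298, 32.515)| = 235.553 km/h.

235.6 km/h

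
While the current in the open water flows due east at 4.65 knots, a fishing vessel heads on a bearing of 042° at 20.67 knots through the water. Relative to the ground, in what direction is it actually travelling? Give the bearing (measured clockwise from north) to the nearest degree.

Taking east as x and north as y: velocity relative to the water = (13.831, 15.361) knots; the water relative to ground = (4.650, 0.000) knots.
Velocity relative to ground = (13.831, 15.361) + (4.650, 0.000) = (18.481, 15.361) knots.
Bearing = atan2(18.48, 15.36) = 50.27° clockwise from north.

050°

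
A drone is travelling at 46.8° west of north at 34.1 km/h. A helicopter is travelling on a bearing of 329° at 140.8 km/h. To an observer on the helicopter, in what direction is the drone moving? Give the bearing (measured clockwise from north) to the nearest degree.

Taking east as x and north as y: drone velocity = (-24.858, 23.343) km/h; helicopter velocity = (-72.517, 120.689) km/h.
Velocity of drone relative to helicopter = (-24.858, 23.343) − (-72.517, 120.689) = (47.660, -97.346) km/h.
Bearing = atan2(47.66, -97.35) = 153.91° clockwise from north.

154°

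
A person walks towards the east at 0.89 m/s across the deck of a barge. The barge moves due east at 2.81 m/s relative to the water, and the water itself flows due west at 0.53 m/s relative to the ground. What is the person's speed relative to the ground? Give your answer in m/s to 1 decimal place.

3.2 m/s

In east/north components (m/s): person relative to barge = (0.890, 0.000); barge relative to water = (2.810, 0.000); water relative to ground = (-0.530, 0.000).
Sum = (3.170, 0.000) m/s.
Speed = |(3.170, 0.000)| = 3.170 m/s.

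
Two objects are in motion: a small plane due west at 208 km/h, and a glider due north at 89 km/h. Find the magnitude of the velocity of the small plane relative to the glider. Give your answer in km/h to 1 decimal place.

226.2 km/h

Taking east as x and north as y: small plane velocity = (-208.000, 0.000) km/h; glider velocity = (0.000, 89.000) km/h.
Velocity of small plane relative to glider = (-208.000, 0.000) − (0.000, 89.000) = (-208.000, -89.000) km/h.
Magnitude = |(-208.000, -89.000)| = 226.241 km/h.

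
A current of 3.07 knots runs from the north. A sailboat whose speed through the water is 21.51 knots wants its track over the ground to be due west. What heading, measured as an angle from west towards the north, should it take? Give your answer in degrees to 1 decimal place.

8.2°

The current pushes perpendicular to the desired track; the heading must have a component into the current equal to 3.07 knots: 21.51 sin θ = 3.07.
sin θ = 0.1427, so θ = 8.206°.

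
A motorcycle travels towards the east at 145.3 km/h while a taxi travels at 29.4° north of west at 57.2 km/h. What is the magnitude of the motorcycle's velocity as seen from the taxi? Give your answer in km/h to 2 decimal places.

197.14 km/h

Taking east as x and north as y: motorcycle velocity = (145.300, 0.000) km/h; taxi velocity = (-49.833, 28.080) km/h.
Velocity of motorcycle relative to taxi = (145.300, 0.000) − (-49.833, 28.080) = (195.133, -28.080) km/h.
Magnitude = |(195.133, -28.080)| = 197.143 km/h.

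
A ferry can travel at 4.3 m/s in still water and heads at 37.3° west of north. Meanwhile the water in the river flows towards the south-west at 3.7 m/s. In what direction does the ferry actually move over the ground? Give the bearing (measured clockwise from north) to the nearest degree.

279°

Taking east as x and north as y: velocity relative to the water = (-2.606, 3.421) m/s; the water relative to ground = (-2.616, -2.616) m/s.
Velocity relative to ground = (-2.606, 3.421) + (-2.616, -2.616) = (-5.222, 0.804) m/s.
Bearing = atan2(-5.22, 0.80) = 278.76° clockwise from north.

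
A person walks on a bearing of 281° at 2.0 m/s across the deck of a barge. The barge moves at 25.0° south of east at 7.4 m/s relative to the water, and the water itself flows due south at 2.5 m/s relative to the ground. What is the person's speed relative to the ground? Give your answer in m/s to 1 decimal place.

In east/north components (m/s): person relative to barge = (-1.963, 0.382); barge relative to water = (6.707, -3.127); water relative to ground = (0.000, -2.500).
Sum = (4.743, -5.246) m/s.
Speed = |(4.743, -5.246)| = 7.072 m/s.

7.1 m/s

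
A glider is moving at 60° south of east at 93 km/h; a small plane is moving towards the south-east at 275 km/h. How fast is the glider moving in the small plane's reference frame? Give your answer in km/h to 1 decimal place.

Taking east as x and north as y: glider velocity = (46.500, -80.540) km/h; small plane velocity = (194.454, -194.454) km/h.
Velocity of glider relative to small plane = (46.500, -80.540) − (194.454, -194.454) = (-147.954, 113.914) km/h.
Magnitude = |(-147.954, 113.914)| = 186.727 km/h.

186.7 km/h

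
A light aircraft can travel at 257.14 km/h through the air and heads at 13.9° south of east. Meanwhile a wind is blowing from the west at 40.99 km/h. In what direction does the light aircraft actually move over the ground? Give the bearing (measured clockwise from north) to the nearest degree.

Taking east as x and north as y: velocity relative to the air = (249.610, -61.772) km/h; the air relative to ground = (40.990, 0.000) km/h.
Velocity relative to ground = (249.610, -61.772) + (40.990, 0.000) = (290.600, -61.772) km/h.
Bearing = atan2(290.60, -61.77) = 102.00° clockwise from north.

102°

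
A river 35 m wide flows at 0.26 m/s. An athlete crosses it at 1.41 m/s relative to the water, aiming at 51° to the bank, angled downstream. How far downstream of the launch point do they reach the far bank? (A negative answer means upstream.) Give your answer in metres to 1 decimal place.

36.6 m

Perpendicular speed = 1.096 m/s; crossing time = 35 / 1.096 = 31.941 s.
Net downstream speed = 1.147 m/s.
Drift = 1.147 × 31.941 = 36.647 m (downstream).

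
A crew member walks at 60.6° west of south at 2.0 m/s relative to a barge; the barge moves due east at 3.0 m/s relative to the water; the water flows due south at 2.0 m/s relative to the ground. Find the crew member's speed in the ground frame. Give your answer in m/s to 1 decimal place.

3.2 m/s

In east/north components (m/s): crew member relative to barge = (-1.742, -0.982); barge relative to water = (3.000, 0.000); water relative to ground = (0.000, -2.000).
Sum = (1.258, -2.982) m/s.
Speed = |(1.258, -2.982)| = 3.236 m/s.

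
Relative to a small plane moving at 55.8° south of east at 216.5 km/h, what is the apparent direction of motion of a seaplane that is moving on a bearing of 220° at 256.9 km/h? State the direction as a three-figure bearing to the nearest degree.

Taking east as x and north as y: seaplane velocity = (-165.132, -196.797) km/h; small plane velocity = (121.691, -179.063) km/h.
Velocity of seaplane relative to small plane = (-165.132, -196.797) − (121.691, -179.063) = (-286.823, -17.734) km/h.
Bearing = atan2(-286.82, -17.73) = 266.46° clockwise from north.

266°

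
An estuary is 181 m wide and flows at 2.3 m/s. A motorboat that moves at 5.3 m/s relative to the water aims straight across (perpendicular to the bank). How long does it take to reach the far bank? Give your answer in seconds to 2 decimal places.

34.15 s

The component of the motorboat's velocity perpendicular to the bank is 5.3 m/s.
The flow acts along the bank and has no component across it.
Time = 181 / 5.300 = 34.151 s.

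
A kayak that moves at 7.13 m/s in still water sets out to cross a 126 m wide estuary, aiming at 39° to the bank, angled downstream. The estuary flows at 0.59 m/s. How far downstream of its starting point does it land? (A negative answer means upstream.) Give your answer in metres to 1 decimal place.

Perpendicular speed = 4.487 m/s; crossing time = 126 / 4.487 = 28.081 s.
Net downstream speed = 6.131 m/s.
Drift = 6.131 × 28.081 = 172.165 m (downstream).

172.2 m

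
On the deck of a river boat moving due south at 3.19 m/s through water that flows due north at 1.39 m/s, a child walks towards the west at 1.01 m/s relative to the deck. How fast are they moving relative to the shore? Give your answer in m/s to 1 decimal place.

In east/north components (m/s): child relative to river boat = (-1.010, 0.000); river boat relative to water = (0.000, -3.190); water relative to ground = (0.000, 1.390).
Sum = (-1.010, -1.800) m/s.
Speed = |(-1.010, -1.800)| = 2.064 m/s.

2.1 m/s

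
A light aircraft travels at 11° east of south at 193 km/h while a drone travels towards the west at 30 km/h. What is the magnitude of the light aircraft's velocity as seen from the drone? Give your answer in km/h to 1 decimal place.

200.9 km/h

Taking east as x and north as y: light aircraft velocity = (36.826, -189.454) km/h; drone velocity = (-30.000, 0.000) km/h.
Velocity of light aircraft relative to drone = (36.826, -189.454) − (-30.000, 0.000) = (66.826, -189.454) km/h.
Magnitude = |(66.826, -189.454)| = 200.894 km/h.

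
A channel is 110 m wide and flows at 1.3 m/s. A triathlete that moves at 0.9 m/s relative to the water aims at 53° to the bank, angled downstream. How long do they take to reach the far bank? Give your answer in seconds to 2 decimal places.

153.04 s

The component of the triathlete's velocity perpendicular to the bank is 0.9 × sin 53° = 0.719 m/s.
The flow acts along the bank and has no component across it.
Time = 110 / 0.719 = 153.039 s.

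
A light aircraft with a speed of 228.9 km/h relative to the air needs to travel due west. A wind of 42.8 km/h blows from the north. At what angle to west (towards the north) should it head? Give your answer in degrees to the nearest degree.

11°

The wind pushes perpendicular to the desired track; the heading must have a component into the wind equal to 42.8 km/h: 228.9 sin θ = 42.8.
sin θ = 0.1870, so θ = 10.777°.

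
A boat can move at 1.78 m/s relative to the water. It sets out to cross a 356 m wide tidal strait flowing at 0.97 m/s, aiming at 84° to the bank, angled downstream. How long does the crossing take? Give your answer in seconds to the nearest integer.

The component of the boat's velocity perpendicular to the bank is 1.78 × sin 84° = 1.770 m/s.
The current is parallel to the bank, so it does not affect the crossing time.
Time = 356 / 1.770 = 201.102 s.

201 s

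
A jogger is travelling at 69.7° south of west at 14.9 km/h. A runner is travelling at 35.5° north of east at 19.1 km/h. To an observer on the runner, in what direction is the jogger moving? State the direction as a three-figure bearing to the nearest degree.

Taking east as x and north as y: jogger velocity = (-5.169, -13.975) km/h; runner velocity = (15.550, 11.091) km/h.
Velocity of jogger relative to runner = (-5.169, -13.975) − (15.550, 11.091) = (-20.719, -25.066) km/h.
Bearing = atan2(-20.72, -25.07) = 219.58° clockwise from north.

220°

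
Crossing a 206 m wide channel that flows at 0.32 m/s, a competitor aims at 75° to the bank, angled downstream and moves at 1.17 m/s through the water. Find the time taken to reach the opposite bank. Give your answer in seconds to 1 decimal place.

182.3 s

The component of the competitor's velocity perpendicular to the bank is 1.17 × sin 75° = 1.130 m/s.
The current is parallel to the bank, so it does not affect the crossing time.
Time = 206 / 1.130 = 182.279 s.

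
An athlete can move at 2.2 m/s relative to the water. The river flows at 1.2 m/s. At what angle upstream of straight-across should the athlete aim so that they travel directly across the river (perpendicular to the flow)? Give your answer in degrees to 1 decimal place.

To cancel the current, the upstream component of the athlete's velocity must equal the flow: 2.2 sin θ = 1.2.
sin θ = 1.2 / 2.2 = 0.5455.
θ = arcsin(0.5455) = 33.056°.

33.1°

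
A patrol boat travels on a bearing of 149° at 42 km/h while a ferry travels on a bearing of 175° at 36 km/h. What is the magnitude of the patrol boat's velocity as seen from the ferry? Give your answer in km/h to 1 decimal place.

Taking east as x and north as y: patrol boat velocity = (21.632, -36.001) km/h; ferry velocity = (3.138, -35.863) km/h.
Velocity of patrol boat relative to ferry = (21.632, -36.001) − (3.138, -35.863) = (18.494, -0.138) km/h.
Magnitude = |(18.494, -0.138)| = 18.495 km/h.

18.5 km/h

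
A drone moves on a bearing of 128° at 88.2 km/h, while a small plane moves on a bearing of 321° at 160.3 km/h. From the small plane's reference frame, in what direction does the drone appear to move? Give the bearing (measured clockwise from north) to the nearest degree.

Taking east as x and north as y: drone velocity = (69.503, -54.301) km/h; small plane velocity = (-100.880, 124.576) km/h.
Velocity of drone relative to small plane = (69.503, -54.301) − (-100.880, 124.576) = (170.383, -178.878) km/h.
Bearing = atan2(170.38, -178.88) = 136.39° clockwise from north.

136°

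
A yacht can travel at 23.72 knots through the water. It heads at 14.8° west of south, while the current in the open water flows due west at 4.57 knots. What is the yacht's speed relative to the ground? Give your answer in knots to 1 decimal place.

Taking east as x and north as y: velocity relative to the water = (-6.059, -22.933) knots; the water relative to ground = (-4.570, 0.000) knots.
Velocity relative to ground = (-6.059, -22.933) + (-4.570, 0.000) = (-10.629, -22.933) knots.
Speed = |(-10.629, -22.933)| = 25.277 knots.

25.3 knots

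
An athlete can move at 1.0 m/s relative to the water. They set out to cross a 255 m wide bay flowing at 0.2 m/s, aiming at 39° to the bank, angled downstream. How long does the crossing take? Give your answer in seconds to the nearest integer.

405 s

The component of the athlete's velocity perpendicular to the bank is 1.0 × sin 39° = 0.629 m/s.
Only the cross-stream component determines the crossing time; the current contributes nothing perpendicular to the bank.
Time = 255 / 0.629 = 405.199 s.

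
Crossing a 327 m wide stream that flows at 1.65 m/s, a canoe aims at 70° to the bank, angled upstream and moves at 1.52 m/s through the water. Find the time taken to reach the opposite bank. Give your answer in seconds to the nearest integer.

229 s

The component of the canoe's velocity perpendicular to the bank is 1.52 × sin 70° = 1.428 m/s.
The current is parallel to the bank, so it does not affect the crossing time.
Time = 327 / 1.428 = 228.938 s.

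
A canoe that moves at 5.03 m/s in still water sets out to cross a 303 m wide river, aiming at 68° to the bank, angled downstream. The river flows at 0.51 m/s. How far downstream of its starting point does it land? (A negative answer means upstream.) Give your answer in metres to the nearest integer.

Perpendicular speed = 4.664 m/s; crossing time = 303 / 4.664 = 64.969 s.
Net downstream speed = 2.394 m/s.
Drift = 2.394 × 64.969 = 155.554 m (downstream).

156 m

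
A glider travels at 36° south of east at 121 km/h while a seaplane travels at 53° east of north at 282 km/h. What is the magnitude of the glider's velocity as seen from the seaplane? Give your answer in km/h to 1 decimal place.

Taking east as x and north as y: glider velocity = (97.891, -71.122) km/h; seaplane velocity = (225.215, 169.712) km/h.
Velocity of glider relative to seaplane = (97.891, -71.122) − (225.215, 169.712) = (-127.324, -240.834) km/h.
Magnitude = |(-127.324, -240.834)| = 272.420 km/h.

272.4 km/h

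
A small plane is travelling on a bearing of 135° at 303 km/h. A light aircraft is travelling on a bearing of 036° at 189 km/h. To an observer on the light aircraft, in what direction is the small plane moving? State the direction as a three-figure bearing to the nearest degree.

Taking east as x and north as y: small plane velocity = (214.253, -214.253) km/h; light aircraft velocity = (111.091, 152.904) km/h.
Velocity of small plane relative to light aircraft = (214.253, -214.253) − (111.091, 152.904) = (103.162, -367.158) km/h.
Bearing = atan2(103.16, -367.16) = 164.31° clockwise from north.

164°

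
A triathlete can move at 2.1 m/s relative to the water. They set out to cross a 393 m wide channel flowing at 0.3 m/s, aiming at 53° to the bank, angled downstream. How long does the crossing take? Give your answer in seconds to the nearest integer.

The component of the triathlete's velocity perpendicular to the bank is 2.1 × sin 53° = 1.677 m/s.
Only the cross-stream component determines the crossing time; the current contributes nothing perpendicular to the bank.
Time = 393 / 1.677 = 234.328 s.

234 s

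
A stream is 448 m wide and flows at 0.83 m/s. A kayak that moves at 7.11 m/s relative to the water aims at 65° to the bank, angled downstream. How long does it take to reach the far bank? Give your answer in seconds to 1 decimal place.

The component of the kayak's velocity perpendicular to the bank is 7.11 × sin 65° = 6.444 m/s.
Only the cross-stream component determines the crossing time; the current contributes nothing perpendicular to the bank.
Time = 448 / 6.444 = 69.524 s.

69.5 s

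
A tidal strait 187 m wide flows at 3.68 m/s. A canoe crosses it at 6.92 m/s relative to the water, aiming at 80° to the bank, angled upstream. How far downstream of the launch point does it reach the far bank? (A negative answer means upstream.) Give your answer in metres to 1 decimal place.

68.0 m

Perpendicular speed = 6.815 m/s; crossing time = 187 / 6.815 = 27.440 s.
Net downstream speed = 2.478 m/s.
Drift = 2.478 × 27.440 = 68.006 m (downstream).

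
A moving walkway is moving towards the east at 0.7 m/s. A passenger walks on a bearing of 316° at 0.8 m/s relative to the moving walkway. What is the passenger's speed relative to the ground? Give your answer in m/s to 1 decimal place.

0.6 m/s

Taking east as x and north as y: moving walkway velocity = (0.700, 0.000) m/s; passenger velocity relative to moving walkway = (-0.556, 0.575) m/s.
Velocity relative to ground = (0.700, 0.000) + (-0.556, 0.575) = (0.144, 0.575) m/s.
Speed = |(0.144, 0.575)| = 0.593 m/s.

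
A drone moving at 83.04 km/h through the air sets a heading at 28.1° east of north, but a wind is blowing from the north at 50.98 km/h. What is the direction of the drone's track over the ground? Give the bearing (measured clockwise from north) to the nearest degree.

060°

Taking east as x and north as y: velocity relative to the air = (39.113, 73.252) km/h; the air relative to ground = (0.000, -50.980) km/h.
Velocity relative to ground = (39.113, 73.252) + (0.000, -50.980) = (39.113, 22.272) km/h.
Bearing = atan2(39.11, 22.27) = 60.34° clockwise from north.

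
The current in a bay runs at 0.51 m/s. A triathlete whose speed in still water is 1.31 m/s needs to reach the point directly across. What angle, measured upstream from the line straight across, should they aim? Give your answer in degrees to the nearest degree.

23°

To cancel the current, the upstream component of the triathlete's velocity must equal the flow: 1.31 sin θ = 0.51.
sin θ = 0.51 / 1.31 = 0.3893.
θ = arcsin(0.3893) = 22.912°.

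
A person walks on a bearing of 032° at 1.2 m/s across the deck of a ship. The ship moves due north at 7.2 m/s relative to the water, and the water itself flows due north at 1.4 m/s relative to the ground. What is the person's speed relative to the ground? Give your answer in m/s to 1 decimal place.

9.6 m/s

In east/north components (m/s): person relative to ship = (0.636, 1.018); ship relative to water = (0.000, 7.200); water relative to ground = (0.000, 1.400).
Sum = (0.636, 9.618) m/s.
Speed = |(0.636, 9.618)| = 9.639 m/s.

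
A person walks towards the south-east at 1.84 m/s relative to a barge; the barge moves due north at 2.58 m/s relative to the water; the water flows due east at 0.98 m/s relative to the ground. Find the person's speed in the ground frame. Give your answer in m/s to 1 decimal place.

2.6 m/s

In east/north components (m/s): person relative to barge = (1.301, -1.301); barge relative to water = (0.000, 2.580); water relative to ground = (0.980, 0.000).
Sum = (2.281, 1.279) m/s.
Speed = |(2.281, 1.279)| = 2.615 m/s.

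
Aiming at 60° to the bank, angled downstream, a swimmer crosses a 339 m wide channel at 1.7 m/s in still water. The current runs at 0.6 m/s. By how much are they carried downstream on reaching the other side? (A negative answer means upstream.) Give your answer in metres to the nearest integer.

Perpendicular speed = 1.472 m/s; crossing time = 339 / 1.472 = 230.261 s.
Net downstream speed = 1.450 m/s.
Drift = 1.450 × 230.261 = 333.878 m (downstream).

334 m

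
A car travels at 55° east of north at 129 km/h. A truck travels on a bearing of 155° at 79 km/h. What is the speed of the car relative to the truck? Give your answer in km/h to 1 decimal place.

Taking east as x and north as y: car velocity = (105.671, 73.991) km/h; truck velocity = (33.387, -71.598) km/h.
Velocity of car relative to truck = (105.671, 73.991) − (33.387, -71.598) = (72.284, 145.590) km/h.
Magnitude = |(72.284, 145.590)| = 162.546 km/h.

162.5 km/h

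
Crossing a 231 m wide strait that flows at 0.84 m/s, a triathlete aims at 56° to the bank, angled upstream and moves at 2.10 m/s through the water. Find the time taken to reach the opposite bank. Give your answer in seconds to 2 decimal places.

132.68 s

The component of the triathlete's velocity perpendicular to the bank is 2.10 × sin 56° = 1.741 m/s.
The flow acts along the bank and has no component across it.
Time = 231 / 1.741 = 132.684 s.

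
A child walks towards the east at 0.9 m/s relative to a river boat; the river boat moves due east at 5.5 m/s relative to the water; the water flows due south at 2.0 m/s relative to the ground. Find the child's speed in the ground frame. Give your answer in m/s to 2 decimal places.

6.71 m/s

In east/north components (m/s): child relative to river boat = (0.900, 0.000); river boat relative to water = (5.500, 0.000); water relative to ground = (0.000, -2.000).
Sum = (6.400, -2.000) m/s.
Speed = |(6.400, -2.000)| = 6.705 m/s.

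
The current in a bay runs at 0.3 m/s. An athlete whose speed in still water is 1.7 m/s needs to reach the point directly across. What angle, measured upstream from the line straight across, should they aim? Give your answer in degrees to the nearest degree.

10°

To cancel the current, the upstream component of the athlete's velocity must equal the flow: 1.7 sin θ = 0.3.
sin θ = 0.3 / 1.7 = 0.1765.
θ = arcsin(0.1765) = 10.164°.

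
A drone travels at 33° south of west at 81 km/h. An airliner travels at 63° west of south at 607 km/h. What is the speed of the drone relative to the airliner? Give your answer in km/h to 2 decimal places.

Taking east as x and north as y: drone velocity = (-67.932, -44.116) km/h; airliner velocity = (-540.841, -275.572) km/h.
Velocity of drone relative to airliner = (-67.932, -44.116) − (-540.841, -275.572) = (472.909, 231.456) km/h.
Magnitude = |(472.909, 231.456)| = 526.512 km/h.

526.51 km/h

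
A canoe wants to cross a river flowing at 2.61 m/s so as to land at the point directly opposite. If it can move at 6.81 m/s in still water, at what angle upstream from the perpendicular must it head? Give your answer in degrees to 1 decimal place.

22.5°

To cancel the current, the upstream component of the canoe's velocity must equal the flow: 6.81 sin θ = 2.61.
sin θ = 2.61 / 6.81 = 0.3833.
θ = arcsin(0.3833) = 22.536°.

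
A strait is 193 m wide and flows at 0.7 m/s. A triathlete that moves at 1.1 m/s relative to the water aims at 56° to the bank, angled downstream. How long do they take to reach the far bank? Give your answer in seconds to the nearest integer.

212 s

The component of the triathlete's velocity perpendicular to the bank is 1.1 × sin 56° = 0.912 m/s.
The flow acts along the bank and has no component across it.
Time = 193 / 0.912 = 211.636 s.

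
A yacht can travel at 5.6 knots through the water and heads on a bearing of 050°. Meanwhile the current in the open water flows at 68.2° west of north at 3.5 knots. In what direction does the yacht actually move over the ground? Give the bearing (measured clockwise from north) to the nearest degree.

012°

Taking east as x and north as y: velocity relative to the water = (4.290, 3.600) knots; the water relative to ground = (-3.250, 1.300) knots.
Velocity relative to ground = (4.290, 3.600) + (-3.250, 1.300) = (1.040, 4.899) knots.
Bearing = atan2(1.04, 4.90) = 11.99° clockwise from north.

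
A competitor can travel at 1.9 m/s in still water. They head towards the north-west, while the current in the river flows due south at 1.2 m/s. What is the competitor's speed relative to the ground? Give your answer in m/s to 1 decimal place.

1.4 m/s

Taking east as x and north as y: velocity relative to the water = (-1.344, 1.344) m/s; the water relative to ground = (0.000, -1.200) m/s.
Velocity relative to ground = (-1.344, 1.344) + (0.000, -1.200) = (-1.344, 0.144) m/s.
Speed = |(-1.344, 0.144)| = 1.351 m/s.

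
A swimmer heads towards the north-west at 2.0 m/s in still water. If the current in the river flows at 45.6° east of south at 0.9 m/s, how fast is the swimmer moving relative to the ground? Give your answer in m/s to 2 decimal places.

Taking east as x and north as y: velocity relative to the water = (-1.414, 1.414) m/s; the water relative to ground = (0.643, -0.630) m/s.
Velocity relative to ground = (-1.414, 1.414) + (0.643, -0.630) = (-0.771, 0.785) m/s.
Speed = |(-0.771, 0.785)| = 1.100 m/s.

1.10 m/s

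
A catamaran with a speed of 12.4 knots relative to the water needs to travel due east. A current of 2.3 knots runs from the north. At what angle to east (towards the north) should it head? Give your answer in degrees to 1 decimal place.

10.7°

The current pushes perpendicular to the desired track; the heading must have a component into the current equal to 2.3 knots: 12.4 sin θ = 2.3.
sin θ = 0.1855, so θ = 10.689°.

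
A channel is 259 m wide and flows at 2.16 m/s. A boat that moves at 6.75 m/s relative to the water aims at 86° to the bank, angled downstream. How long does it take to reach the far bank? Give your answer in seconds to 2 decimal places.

38.46 s

The component of the boat's velocity perpendicular to the bank is 6.75 × sin 86° = 6.734 m/s.
Only the cross-stream component determines the crossing time; the current contributes nothing perpendicular to the bank.
Time = 259 / 6.734 = 38.464 s.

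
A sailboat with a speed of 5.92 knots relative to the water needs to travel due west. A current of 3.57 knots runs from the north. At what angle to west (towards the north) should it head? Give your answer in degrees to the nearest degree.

The current pushes perpendicular to the desired track; the heading must have a component into the current equal to 3.57 knots: 5.92 sin θ = 3.57.
sin θ = 0.6030, so θ = 37.088°.

37°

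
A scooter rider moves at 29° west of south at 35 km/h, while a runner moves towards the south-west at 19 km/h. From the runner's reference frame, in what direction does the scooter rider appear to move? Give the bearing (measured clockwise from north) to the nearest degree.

192°

Taking east as x and north as y: scooter rider velocity = (-16.968, -30.612) km/h; runner velocity = (-13.435, -13.435) km/h.
Velocity of scooter rider relative to runner = (-16.968, -30.612) − (-13.435, -13.435) = (-3.533, -17.177) km/h.
Bearing = atan2(-3.53, -17.18) = 191.62° clockwise from north.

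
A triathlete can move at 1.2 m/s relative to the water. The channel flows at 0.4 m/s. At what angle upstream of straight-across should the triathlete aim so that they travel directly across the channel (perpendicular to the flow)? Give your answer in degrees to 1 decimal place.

19.5°

To cancel the current, the upstream component of the triathlete's velocity must equal the flow: 1.2 sin θ = 0.4.
sin θ = 0.4 / 1.2 = 0.3333.
θ = arcsin(0.3333) = 19.471°.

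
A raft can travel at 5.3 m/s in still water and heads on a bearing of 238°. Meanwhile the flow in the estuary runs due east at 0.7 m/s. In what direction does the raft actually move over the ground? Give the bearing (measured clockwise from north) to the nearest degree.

233°

Taking east as x and north as y: velocity relative to the water = (-4.495, -2.809) m/s; the water relative to ground = (0.700, 0.000) m/s.
Velocity relative to ground = (-4.495, -2.809) + (0.700, 0.000) = (-3.795, -2.809) m/s.
Bearing = atan2(-3.79, -2.81) = 233.49° clockwise from north.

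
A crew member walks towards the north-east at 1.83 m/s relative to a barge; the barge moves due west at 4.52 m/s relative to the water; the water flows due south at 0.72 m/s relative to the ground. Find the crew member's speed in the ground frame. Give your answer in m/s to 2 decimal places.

In east/north components (m/s): crew member relative to barge = (1.294, 1.294); barge relative to water = (-4.520, 0.000); water relative to ground = (0.000, -0.720).
Sum = (-3.226, 0.574) m/s.
Speed = |(-3.226, 0.574)| = 3.277 m/s.

3.28 m/s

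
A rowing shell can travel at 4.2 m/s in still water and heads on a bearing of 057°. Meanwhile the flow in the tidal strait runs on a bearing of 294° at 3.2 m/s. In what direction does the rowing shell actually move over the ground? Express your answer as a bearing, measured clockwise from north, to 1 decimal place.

Taking east as x and north as y: velocity relative to the water = (3.522, 2.287) m/s; the water relative to ground = (-2.923, 1.302) m/s.
Velocity relative to ground = (3.522, 2.287) + (-2.923, 1.302) = (0.599, 3.589) m/s.
Bearing = atan2(0.60, 3.59) = 9.48° clockwise from north.

009.5°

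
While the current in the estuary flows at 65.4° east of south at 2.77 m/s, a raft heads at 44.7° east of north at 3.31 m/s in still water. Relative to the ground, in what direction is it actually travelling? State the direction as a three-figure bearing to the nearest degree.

076°

Taking east as x and north as y: velocity relative to the water = (2.328, 2.353) m/s; the water relative to ground = (2.519, -1.153) m/s.
Velocity relative to ground = (2.328, 2.353) + (2.519, -1.153) = (4.847, 1.200) m/s.
Bearing = atan2(4.85, 1.20) = 76.10° clockwise from north.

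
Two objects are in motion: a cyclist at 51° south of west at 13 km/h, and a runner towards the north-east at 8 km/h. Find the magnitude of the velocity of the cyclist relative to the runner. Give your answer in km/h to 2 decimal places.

20.97 km/h

Taking east as x and north as y: cyclist velocity = (-8.181, -10.103) km/h; runner velocity = (5.657, 5.657) km/h.
Velocity of cyclist relative to runner = (-8.181, -10.103) − (5.657, 5.657) = (-13.838, -15.760) km/h.
Magnitude = |(-13.838, -15.760)| = 20.973 km/h.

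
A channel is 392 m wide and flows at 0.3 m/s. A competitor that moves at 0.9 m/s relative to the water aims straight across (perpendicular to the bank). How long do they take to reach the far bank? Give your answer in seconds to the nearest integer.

436 s

The component of the competitor's velocity perpendicular to the bank is 0.9 m/s.
The flow acts along the bank and has no component across it.
Time = 392 / 0.900 = 435.556 s.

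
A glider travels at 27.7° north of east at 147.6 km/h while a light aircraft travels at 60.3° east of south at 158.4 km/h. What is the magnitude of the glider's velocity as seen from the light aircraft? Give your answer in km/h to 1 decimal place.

Taking east as x and north as y: glider velocity = (130.684, 68.611) km/h; light aircraft velocity = (137.591, -78.481) km/h.
Velocity of glider relative to light aircraft = (130.684, 68.611) − (137.591, -78.481) = (-6.907, 147.091) km/h.
Magnitude = |(-6.907, 147.091)| = 147.253 km/h.

147.3 km/h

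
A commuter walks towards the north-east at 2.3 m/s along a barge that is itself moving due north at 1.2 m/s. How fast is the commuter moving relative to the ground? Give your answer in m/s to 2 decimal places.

Taking east as x and north as y: barge velocity = (0.000, 1.200) m/s; commuter velocity relative to barge = (1.626, 1.626) m/s.
Velocity relative to ground = (0.000, 1.200) + (1.626, 1.626) = (1.626, 2.826) m/s.
Speed = |(1.626, 2.826)| = 3.261 m/s.

3.26 m/s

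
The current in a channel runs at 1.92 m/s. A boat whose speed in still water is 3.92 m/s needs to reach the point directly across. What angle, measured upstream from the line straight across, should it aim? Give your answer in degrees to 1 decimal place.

29.3°

To cancel the current, the upstream component of the boat's velocity must equal the flow: 3.92 sin θ = 1.92.
sin θ = 1.92 / 3.92 = 0.4898.
θ = arcsin(0.4898) = 29.327°.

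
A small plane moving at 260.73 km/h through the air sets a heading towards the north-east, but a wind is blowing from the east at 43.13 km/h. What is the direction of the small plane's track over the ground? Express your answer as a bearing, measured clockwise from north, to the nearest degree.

Taking east as x and north as y: velocity relative to the air = (184.364, 184.364) km/h; the air relative to ground = (-43.130, 0.000) km/h.
Velocity relative to ground = (184.364, 184.364) + (-43.130, 0.000) = (141.234, 184.364) km/h.
Bearing = atan2(141.23, 184.36) = 37.45° clockwise from north.

037°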